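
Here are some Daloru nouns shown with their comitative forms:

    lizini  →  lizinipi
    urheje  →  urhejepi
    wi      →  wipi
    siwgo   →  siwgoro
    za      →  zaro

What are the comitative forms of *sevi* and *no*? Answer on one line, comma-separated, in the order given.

sevipi, noro

Looking at the last vowel of each stem: -pi when the last vowel of the stem is a front vowel (*lizini*, *urheje*, *wi*); -ro when the last vowel of the stem is a back vowel (*siwgo*, *za*).
*sevi* — last vowel /i/ (a front vowel) → -pi → *sevipi*.
*no*: last vowel = /o/, a back vowel → -ro → *noro*.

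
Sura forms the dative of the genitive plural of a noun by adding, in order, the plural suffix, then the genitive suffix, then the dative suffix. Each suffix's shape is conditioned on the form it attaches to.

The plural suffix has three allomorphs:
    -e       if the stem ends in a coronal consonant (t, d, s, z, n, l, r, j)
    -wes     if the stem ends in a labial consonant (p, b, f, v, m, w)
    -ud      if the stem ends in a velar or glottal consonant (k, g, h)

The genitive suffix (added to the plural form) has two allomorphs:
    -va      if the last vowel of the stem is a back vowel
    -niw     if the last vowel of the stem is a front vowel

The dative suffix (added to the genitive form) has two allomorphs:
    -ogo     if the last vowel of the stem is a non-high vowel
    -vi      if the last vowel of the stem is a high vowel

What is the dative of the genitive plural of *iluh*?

Since the final consonant of *iluh* is /h/ (velar/glottal), it takes -ud, giving *iluhud*.
The last vowel of the plural form *iluhud* is /u/, which is a back vowel, so the genitive suffix is -va, giving *iluhudva*.
The last vowel of the genitive form *iluhudva* is /a/, which is a non-high vowel, so the dative suffix is -ogo, giving *iluhudvaogo*.

iluhudvaogo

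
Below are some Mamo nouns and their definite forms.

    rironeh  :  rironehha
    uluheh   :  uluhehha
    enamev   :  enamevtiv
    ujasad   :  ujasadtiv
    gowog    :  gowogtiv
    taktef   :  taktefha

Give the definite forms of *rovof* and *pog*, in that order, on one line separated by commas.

The alternation tracks the final consonant of the stem — -ha when the stem ends in a voiceless consonant (*rironeh*, *uluheh*, *taktef*); -tiv when the stem ends in a voiced consonant (*enamev*, *ujasad*, *gowog*).
The final consonant of *rovof* is /f/, which is voiceless, so the suffix is -ha, giving *rovofha*.
*pog* — final consonant /g/ (voiced) → -tiv → *pogtiv*.

rovofha, pogtiv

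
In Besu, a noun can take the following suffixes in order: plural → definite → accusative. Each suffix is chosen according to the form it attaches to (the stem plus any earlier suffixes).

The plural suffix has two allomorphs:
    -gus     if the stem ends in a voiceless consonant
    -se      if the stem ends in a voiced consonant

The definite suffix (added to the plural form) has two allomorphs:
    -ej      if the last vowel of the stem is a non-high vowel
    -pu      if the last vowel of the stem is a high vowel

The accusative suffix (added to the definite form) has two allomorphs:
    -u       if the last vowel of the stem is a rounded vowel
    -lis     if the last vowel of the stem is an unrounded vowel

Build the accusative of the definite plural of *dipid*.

Since the final consonant of *dipid* is /d/ (voiced), it takes -se, giving *dipidse*.
The last vowel of the plural form *dipidse* is /e/, which is a non-high vowel, so the definite suffix is -ej, giving *dipidseej*.
The last vowel of the definite form *dipidseej* is /e/, which is an unrounded vowel, so the accusative suffix is -lis, giving *dipidseejlis*.

dipidseejlis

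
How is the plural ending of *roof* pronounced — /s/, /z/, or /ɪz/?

The stem *roof* ends in a voiceless non-sibilant consonant.
The plural suffix surfaces as /ɪz/ after sibilants, /s/ after other voiceless consonants, and /z/ after other voiced sounds.
So the plural -s on *roof* is pronounced /s/.

/s/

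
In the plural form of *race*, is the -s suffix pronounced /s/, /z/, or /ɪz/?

The stem *race* ends in a sibilant (/s, z, ʃ, ʒ, tʃ, dʒ/).
The plural suffix surfaces as /ɪz/ after sibilants, /s/ after other voiceless consonants, and /z/ after other voiced sounds.
So the plural -s on *race* is pronounced /ɪz/.

/ɪz/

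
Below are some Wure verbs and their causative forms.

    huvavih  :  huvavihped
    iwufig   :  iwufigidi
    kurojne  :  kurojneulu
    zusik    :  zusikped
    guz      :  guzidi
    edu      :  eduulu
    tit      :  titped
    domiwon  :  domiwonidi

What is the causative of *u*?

The alternation tracks the final sound of the stem — -ped when the stem ends in a voiceless consonant (*huvavih*, *zusik*, *tit*); -idi when the stem ends in a voiced consonant (*iwufig*, *guz*, *domiwon*); -ulu when the stem ends in a vowel (*kurojne*, *edu*).
Since the final sound of *u* is /u/ (a vowel), it takes -ulu, giving *uulu*.

uulu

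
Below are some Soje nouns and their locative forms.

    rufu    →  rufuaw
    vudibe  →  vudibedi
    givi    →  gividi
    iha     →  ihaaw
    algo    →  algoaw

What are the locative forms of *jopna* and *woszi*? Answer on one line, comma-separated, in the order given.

jopnaaw, woszidi

The alternation tracks the last vowel of the stem — -di when the last vowel of the stem is a front vowel (*vudibe*, *givi*); -aw when the last vowel of the stem is a back vowel (*rufu*, *iha*, *algo*).
*jopna* — last vowel /a/ (a back vowel) → -aw → *jopnaaw*.
*woszi*: last vowel = /i/, a front vowel → -di → *woszidi*.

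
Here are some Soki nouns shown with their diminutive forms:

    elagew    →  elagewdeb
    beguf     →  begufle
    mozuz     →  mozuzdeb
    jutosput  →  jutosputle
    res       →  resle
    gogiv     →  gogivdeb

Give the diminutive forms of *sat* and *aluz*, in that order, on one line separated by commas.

satle, aluzdeb

Looking at the final consonant of each stem: -le when the stem ends in a voiceless consonant (*beguf*, *jutosput*, *res*); -deb when the stem ends in a voiced consonant (*elagew*, *mozuz*, *gogiv*).
Since the final consonant of *sat* is /t/ (voiceless), it takes -le, giving *satle*.
Since the final consonant of *aluz* is /z/ (voiced), it takes -deb, giving *aluzdeb*.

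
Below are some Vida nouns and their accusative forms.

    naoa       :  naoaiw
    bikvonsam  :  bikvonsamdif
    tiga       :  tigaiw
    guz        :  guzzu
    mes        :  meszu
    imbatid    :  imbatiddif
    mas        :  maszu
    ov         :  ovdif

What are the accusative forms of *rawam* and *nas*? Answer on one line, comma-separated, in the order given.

rawamdif, naszu

The alternation tracks the final sound of the stem — -zu when the stem ends in a sibilant (*guz*, *mes*, *mas*); -dif when the stem ends in a non-sibilant consonant (*bikvonsam*, *imbatid*, *ov*); -iw when the stem ends in a vowel (*naoa*, *tiga*).
*rawam* — final sound /m/ (a non-sibilant consonant) → -dif → *rawamdif*.
The final sound of *nas* is /s/, which is a sibilant, so the suffix is -zu, giving *naszu*.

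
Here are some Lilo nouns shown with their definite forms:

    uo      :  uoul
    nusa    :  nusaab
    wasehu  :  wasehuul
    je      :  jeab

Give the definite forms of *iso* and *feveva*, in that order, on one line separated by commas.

The pattern is rounding harmony: -ul when the last vowel of the stem is a rounded vowel (*uo*, *wasehu*); -ab when the last vowel of the stem is an unrounded vowel (*nusa*, *je*).
Since the last vowel of *iso* is /o/ (a rounded vowel), it takes -ul, giving *isoul*.
*feveva* — last vowel /a/ (an unrounded vowel) → -ab → *fevevaab*.

isoul, fevevaab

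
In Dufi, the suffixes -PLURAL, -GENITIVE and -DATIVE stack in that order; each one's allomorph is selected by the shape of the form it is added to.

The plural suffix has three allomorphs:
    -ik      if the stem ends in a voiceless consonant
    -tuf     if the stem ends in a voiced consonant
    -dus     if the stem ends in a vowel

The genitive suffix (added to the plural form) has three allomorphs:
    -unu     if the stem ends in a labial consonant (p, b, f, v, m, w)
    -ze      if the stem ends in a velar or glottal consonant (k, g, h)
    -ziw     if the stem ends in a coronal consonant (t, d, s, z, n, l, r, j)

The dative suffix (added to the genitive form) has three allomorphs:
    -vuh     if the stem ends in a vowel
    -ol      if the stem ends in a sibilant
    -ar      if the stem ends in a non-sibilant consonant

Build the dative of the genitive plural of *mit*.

The final sound of *mit* is /t/, which is a voiceless consonant, so the plural suffix is -ik, giving *mitik*.
Since the final consonant of the plural form *mitik* is /k/ (velar/glottal), it takes -ze, giving *mitikze*.
The genitive form *mitikze*: final sound = /e/, a vowel → -vuh → *mitikzevuh*.

mitikzevuh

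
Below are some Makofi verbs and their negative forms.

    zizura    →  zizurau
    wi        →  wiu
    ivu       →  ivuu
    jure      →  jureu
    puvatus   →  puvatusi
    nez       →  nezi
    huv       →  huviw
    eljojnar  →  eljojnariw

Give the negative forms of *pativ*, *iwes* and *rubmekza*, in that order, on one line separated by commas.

The pattern is sibilance of the final sound: -i when the stem ends in a sibilant (*puvatus*, *nez*); -iw when the stem ends in a non-sibilant consonant (*huv*, *eljojnar*); -u when the stem ends in a vowel (*zizura*, *wi*, *ivu*, *jure*).
*pativ*: final sound = /v/, a non-sibilant consonant → -iw → *pativiw*.
Since the final sound of *iwes* is /s/ (a sibilant), it takes -i, giving *iwesi*.
*rubmekza*: final sound = /a/, a vowel → -u → *rubmekzau*.

pativiw, iwesi, rubmekzau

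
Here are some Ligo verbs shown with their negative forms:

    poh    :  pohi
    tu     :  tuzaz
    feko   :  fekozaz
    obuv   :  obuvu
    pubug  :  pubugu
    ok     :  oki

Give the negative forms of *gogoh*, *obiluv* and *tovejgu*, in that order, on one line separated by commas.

gogohi, obiluvu, tovejguzaz

Looking at the final sound of each stem: -i when the stem ends in a voiceless consonant (*poh*, *ok*); -u when the stem ends in a voiced consonant (*obuv*, *pubug*); -zaz when the stem ends in a vowel (*tu*, *feko*).
*gogoh* — final sound /h/ (a voiceless consonant) → -i → *gogohi*.
*obiluv* — final sound /v/ (a voiced consonant) → -u → *obiluvu*.
*tovejgu* — final sound /u/ (a vowel) → -zaz → *tovejguzaz*.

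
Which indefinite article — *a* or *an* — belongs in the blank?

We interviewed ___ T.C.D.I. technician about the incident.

a

The indefinite article is chosen by the initial *sound* of the following word, not its spelling.
The initialism *T.C.D.I.* is read letter by letter; the first letter, T, is pronounced /tiː/, which begins with a consonant sound.
So the article is *a*: We interviewed a T.C.D.I. technician about the incident.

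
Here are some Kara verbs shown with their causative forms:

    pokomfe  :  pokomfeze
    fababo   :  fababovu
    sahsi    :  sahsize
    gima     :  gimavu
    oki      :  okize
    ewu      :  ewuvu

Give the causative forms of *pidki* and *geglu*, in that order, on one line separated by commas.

pidkize, gegluvu

The suffix is conditioned by the last vowel: -ze when the last vowel of the stem is a front vowel (*pokomfe*, *sahsi*, *oki*); -vu when the last vowel of the stem is a back vowel (*fababo*, *gima*, *ewu*).
Since the last vowel of *pidki* is /i/ (a front vowel), it takes -ze, giving *pidkize*.
*geglu*: last vowel = /u/, a back vowel → -vu → *gegluvu*.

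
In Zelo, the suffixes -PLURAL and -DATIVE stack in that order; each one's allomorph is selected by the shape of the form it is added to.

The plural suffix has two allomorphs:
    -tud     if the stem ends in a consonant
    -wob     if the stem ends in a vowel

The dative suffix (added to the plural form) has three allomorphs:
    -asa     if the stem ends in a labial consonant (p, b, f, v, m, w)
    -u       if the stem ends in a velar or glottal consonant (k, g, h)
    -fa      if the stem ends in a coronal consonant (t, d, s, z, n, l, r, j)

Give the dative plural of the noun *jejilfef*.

jejilfeftudfa

*jejilfef*: final sound = /f/, a consonant → -tud → *jejilfeftud*.
The plural form *jejilfeftud*: final consonant = /d/, coronal → -fa → *jejilfeftudfa*.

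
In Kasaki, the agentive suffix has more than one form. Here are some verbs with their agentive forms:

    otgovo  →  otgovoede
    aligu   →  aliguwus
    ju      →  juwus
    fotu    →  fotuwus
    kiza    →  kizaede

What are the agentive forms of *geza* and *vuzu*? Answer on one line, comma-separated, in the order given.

The suffix is conditioned by the last vowel: -wus when the last vowel of the stem is a high vowel (*aligu*, *ju*, *fotu*); -ede when the last vowel of the stem is a non-high vowel (*otgovo*, *kiza*).
Since the last vowel of *geza* is /a/ (a non-high vowel), it takes -ede, giving *gezaede*.
*vuzu* — last vowel /u/ (a high vowel) → -wus → *vuzuwus*.

gezaede, vuzuwus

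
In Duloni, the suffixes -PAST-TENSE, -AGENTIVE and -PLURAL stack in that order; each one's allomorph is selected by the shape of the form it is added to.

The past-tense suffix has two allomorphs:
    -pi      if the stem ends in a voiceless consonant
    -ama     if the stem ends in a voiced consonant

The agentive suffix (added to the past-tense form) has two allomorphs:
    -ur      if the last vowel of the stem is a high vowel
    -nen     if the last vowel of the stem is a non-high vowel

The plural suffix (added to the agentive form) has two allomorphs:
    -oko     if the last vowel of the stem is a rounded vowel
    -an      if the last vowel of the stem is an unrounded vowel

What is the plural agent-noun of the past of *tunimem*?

tunimemamanenan

The final consonant of *tunimem* is /m/, which is voiced, so the past-tense suffix is -ama, giving *tunimemama*.
The past-tense form *tunimemama*: last vowel = /a/, a non-high vowel → -nen → *tunimemamanen*.
The last vowel of the agentive form *tunimemamanen* is /e/, which is an unrounded vowel, so the plural suffix is -an, giving *tunimemamanenan*.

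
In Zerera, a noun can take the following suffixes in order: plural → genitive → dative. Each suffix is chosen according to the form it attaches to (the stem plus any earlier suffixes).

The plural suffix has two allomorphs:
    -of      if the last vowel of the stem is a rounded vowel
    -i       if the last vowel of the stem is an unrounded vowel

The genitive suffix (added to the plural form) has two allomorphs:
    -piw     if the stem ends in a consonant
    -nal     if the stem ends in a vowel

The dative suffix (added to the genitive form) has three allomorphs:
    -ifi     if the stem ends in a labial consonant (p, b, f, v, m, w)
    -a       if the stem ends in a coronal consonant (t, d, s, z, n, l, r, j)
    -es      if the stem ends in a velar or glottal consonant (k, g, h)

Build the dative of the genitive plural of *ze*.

zeinala

Since the last vowel of *ze* is /e/ (an unrounded vowel), it takes -i, giving *zei*.
The final sound of the plural form *zei* is /i/, which is a vowel, so the genitive suffix is -nal, giving *zeinal*.
Since the final consonant of the genitive form *zeinal* is /l/ (coronal), it takes -a, giving *zeinala*.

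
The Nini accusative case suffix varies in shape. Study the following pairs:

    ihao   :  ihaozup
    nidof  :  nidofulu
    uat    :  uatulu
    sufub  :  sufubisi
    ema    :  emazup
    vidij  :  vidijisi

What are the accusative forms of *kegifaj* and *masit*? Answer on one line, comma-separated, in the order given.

kegifajisi, masitulu

The suffix is conditioned by the final sound: -ulu when the stem ends in a voiceless consonant (*nidof*, *uat*); -isi when the stem ends in a voiced consonant (*sufub*, *vidij*); -zup when the stem ends in a vowel (*ihao*, *ema*).
Since the final sound of *kegifaj* is /j/ (a voiced consonant), it takes -isi, giving *kegifajisi*.
*masit* — final sound /t/ (a voiceless consonant) → -ulu → *masitulu*.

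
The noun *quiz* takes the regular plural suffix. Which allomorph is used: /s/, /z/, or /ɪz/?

The stem *quiz* ends in a sibilant (/s, z, ʃ, ʒ, tʃ, dʒ/).
The plural suffix surfaces as /ɪz/ after sibilants, /s/ after other voiceless consonants, and /z/ after other voiced sounds.
So the plural -s on *quiz* is pronounced /ɪz/.

/ɪz/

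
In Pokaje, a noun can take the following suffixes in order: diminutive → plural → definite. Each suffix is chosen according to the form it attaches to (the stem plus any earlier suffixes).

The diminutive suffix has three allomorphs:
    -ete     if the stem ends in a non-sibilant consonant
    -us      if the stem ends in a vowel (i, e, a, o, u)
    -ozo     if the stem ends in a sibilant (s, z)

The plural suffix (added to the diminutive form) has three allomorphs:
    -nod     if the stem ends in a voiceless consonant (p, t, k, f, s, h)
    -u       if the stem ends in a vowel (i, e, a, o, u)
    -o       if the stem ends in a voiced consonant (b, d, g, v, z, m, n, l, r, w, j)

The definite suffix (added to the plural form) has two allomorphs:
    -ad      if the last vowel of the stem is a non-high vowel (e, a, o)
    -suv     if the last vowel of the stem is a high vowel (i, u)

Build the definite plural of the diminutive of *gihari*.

gihariusnodad

*gihari* — final sound /i/ (a vowel) → -us → *giharius*.
Since the final sound of the diminutive form *giharius* is /s/ (a voiceless consonant), it takes -nod, giving *gihariusnod*.
The last vowel of the plural form *gihariusnod* is /o/, which is a non-high vowel, so the definite suffix is -ad, giving *gihariusnodad*.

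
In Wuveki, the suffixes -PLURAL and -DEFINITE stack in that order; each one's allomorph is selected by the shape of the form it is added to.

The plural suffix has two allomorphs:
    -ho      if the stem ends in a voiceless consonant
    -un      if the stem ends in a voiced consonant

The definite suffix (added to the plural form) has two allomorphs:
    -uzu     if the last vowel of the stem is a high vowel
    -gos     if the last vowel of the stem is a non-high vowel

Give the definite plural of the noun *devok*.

devokhogos

Since the final consonant of *devok* is /k/ (voiceless), it takes -ho, giving *devokho*.
The plural form *devokho*: last vowel = /o/, a non-high vowel → -gos → *devokhogos*.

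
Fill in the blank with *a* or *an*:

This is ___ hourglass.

an

The indefinite article is chosen by the initial *sound* of the following word, not its spelling.
*hourglass* begins with the sound /aʊ/ (silent h) — a vowel sound.
So the article is *an*: This is an hourglass.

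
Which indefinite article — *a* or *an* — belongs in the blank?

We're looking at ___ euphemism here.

The indefinite article is chosen by the initial *sound* of the following word, not its spelling.
*euphemism* begins with the sound /juː/ (eu pronounced /juː/) — a consonant sound.
So the article is *a*: We're looking at a euphemism here.

a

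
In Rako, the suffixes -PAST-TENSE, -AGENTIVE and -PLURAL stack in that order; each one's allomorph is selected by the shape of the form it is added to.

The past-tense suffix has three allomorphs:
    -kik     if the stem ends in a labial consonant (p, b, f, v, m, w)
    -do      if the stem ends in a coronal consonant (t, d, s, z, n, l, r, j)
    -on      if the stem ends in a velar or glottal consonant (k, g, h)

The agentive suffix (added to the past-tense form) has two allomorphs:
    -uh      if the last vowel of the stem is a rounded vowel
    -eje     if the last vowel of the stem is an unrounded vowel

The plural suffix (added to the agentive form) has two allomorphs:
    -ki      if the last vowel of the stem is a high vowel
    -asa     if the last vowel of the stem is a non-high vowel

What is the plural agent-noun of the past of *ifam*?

ifamkikejeasa

*ifam* — final consonant /m/ (labial) → -kik → *ifamkik*.
The past-tense form *ifamkik* — last vowel /i/ (an unrounded vowel) → -eje → *ifamkikeje*.
The last vowel of the agentive form *ifamkikeje* is /e/, which is a non-high vowel, so the plural suffix is -asa, giving *ifamkikejeasa*.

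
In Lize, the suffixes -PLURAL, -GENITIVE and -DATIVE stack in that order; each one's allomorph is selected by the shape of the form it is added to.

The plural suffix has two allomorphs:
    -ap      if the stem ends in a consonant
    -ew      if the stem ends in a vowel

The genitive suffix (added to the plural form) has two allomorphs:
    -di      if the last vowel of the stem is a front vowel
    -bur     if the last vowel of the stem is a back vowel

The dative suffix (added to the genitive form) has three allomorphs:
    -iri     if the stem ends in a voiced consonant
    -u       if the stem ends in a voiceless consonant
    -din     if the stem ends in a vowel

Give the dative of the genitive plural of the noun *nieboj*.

*nieboj*: final sound = /j/, a consonant → -ap → *niebojap*.
Since the last vowel of the plural form *niebojap* is /a/ (a back vowel), it takes -bur, giving *niebojapbur*.
The final sound of the genitive form *niebojapbur* is /r/, which is a voiced consonant, so the dative suffix is -iri, giving *niebojapburiri*.

niebojapburiri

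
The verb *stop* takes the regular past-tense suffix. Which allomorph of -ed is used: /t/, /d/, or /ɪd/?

The stem *stop* ends in a voiceless consonant other than /t/.
The -ed suffix is realized as /ɪd/ after /t, d/; as /t/ after other voiceless consonants; and as /d/ after other voiced sounds.
So -ed on *stop* is pronounced /t/.

/t/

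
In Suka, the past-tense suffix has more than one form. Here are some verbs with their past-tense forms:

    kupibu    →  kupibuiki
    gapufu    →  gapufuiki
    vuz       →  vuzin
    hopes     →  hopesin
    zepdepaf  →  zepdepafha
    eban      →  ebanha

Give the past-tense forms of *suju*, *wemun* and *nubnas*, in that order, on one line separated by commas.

The pattern is sibilance of the final sound: -in when the stem ends in a sibilant (*vuz*, *hopes*); -ha when the stem ends in a non-sibilant consonant (*zepdepaf*, *eban*); -iki when the stem ends in a vowel (*kupibu*, *gapufu*).
Since the final sound of *suju* is /u/ (a vowel), it takes -iki, giving *sujuiki*.
*wemun*: final sound = /n/, a non-sibilant consonant → -ha → *wemunha*.
*nubnas* — final sound /s/ (a sibilant) → -in → *nubnasin*.

sujuiki, wemunha, nubnasin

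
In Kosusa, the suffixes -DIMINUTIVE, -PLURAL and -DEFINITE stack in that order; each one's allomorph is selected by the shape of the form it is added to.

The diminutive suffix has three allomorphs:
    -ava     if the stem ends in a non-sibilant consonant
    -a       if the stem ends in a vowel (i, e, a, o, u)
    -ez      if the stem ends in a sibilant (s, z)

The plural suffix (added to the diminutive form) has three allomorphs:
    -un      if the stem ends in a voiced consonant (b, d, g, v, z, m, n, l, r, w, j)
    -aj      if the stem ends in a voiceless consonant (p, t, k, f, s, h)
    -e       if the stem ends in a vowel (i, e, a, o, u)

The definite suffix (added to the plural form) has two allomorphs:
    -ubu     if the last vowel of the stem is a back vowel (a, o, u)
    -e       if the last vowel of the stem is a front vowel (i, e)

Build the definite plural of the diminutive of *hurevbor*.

Since the final sound of *hurevbor* is /r/ (a non-sibilant consonant), it takes -ava, giving *hurevborava*.
Since the final sound of the diminutive form *hurevborava* is /a/ (a vowel), it takes -e, giving *hurevboravae*.
The plural form *hurevboravae*: last vowel = /e/, a front vowel → -e → *hurevboravaee*.

hurevboravaee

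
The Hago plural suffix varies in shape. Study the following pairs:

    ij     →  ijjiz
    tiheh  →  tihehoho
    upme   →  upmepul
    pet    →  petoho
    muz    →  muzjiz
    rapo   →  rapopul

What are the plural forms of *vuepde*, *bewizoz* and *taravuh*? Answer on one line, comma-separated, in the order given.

vuepdepul, bewizozjiz, taravuhoho

The pattern is voicing of the final sound: -oho when the stem ends in a voiceless consonant (*tiheh*, *pet*); -jiz when the stem ends in a voiced consonant (*ij*, *muz*); -pul when the stem ends in a vowel (*upme*, *rapo*).
*vuepde* — final sound /e/ (a vowel) → -pul → *vuepdepul*.
The final sound of *bewizoz* is /z/, which is a voiced consonant, so the suffix is -jiz, giving *bewizozjiz*.
*taravuh* — final sound /h/ (a voiceless consonant) → -oho → *taravuhoho*.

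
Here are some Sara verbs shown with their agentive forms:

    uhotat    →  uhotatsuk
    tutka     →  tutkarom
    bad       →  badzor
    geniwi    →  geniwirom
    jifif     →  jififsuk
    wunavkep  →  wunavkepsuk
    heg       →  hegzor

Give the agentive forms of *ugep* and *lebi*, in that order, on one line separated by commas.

Looking at the final sound of each stem: -suk when the stem ends in a voiceless consonant (*uhotat*, *jifif*, *wunavkep*); -zor when the stem ends in a voiced consonant (*bad*, *heg*); -rom when the stem ends in a vowel (*tutka*, *geniwi*).
Since the final sound of *ugep* is /p/ (a voiceless consonant), it takes -suk, giving *ugepsuk*.
*lebi* — final sound /i/ (a vowel) → -rom → *lebirom*.

ugepsuk, lebirom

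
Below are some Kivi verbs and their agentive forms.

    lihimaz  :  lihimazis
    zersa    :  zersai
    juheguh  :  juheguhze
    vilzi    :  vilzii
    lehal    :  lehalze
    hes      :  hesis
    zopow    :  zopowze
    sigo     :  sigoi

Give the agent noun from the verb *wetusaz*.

The alternation tracks the final sound of the stem — -is when the stem ends in a sibilant (*lihimaz*, *hes*); -ze when the stem ends in a non-sibilant consonant (*juheguh*, *lehal*, *zopow*); -i when the stem ends in a vowel (*zersa*, *vilzi*, *sigo*).
*wetusaz*: final sound = /z/, a sibilant → -is → *wetusazis*.

wetusazis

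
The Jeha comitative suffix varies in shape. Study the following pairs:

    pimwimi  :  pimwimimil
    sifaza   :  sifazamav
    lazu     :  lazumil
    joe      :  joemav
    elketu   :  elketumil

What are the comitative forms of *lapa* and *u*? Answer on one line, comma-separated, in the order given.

Looking at the last vowel of each stem: -mil when the last vowel of the stem is a high vowel (*pimwimi*, *lazu*, *elketu*); -mav when the last vowel of the stem is a non-high vowel (*sifaza*, *joe*).
*lapa*: last vowel = /a/, a non-high vowel → -mav → *lapamav*.
*u*: last vowel = /u/, a high vowel → -mil → *umil*.

lapamav, umil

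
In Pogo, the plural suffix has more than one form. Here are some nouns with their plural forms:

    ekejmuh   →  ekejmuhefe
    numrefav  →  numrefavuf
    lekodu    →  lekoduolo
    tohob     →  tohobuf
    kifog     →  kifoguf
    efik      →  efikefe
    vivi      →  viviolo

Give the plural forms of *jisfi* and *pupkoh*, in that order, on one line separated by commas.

jisfiolo, pupkohefe

The suffix is conditioned by the final sound: -efe when the stem ends in a voiceless consonant (*ekejmuh*, *efik*); -uf when the stem ends in a voiced consonant (*numrefav*, *tohob*, *kifog*); -olo when the stem ends in a vowel (*lekodu*, *vivi*).
Since the final sound of *jisfi* is /i/ (a vowel), it takes -olo, giving *jisfiolo*.
Since the final sound of *pupkoh* is /h/ (a voiceless consonant), it takes -efe, giving *pupkohefe*.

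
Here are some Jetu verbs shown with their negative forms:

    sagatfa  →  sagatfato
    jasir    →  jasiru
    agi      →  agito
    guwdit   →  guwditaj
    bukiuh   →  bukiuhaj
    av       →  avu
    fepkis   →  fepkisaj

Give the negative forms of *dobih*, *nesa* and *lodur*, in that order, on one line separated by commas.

The suffix is conditioned by the final sound: -aj when the stem ends in a voiceless consonant (*guwdit*, *bukiuh*, *fepkis*); -u when the stem ends in a voiced consonant (*jasir*, *av*); -to when the stem ends in a vowel (*sagatfa*, *agi*).
*dobih*: final sound = /h/, a voiceless consonant → -aj → *dobihaj*.
Since the final sound of *nesa* is /a/ (a vowel), it takes -to, giving *nesato*.
*lodur*: final sound = /r/, a voiced consonant → -u → *loduru*.

dobihaj, nesato, loduru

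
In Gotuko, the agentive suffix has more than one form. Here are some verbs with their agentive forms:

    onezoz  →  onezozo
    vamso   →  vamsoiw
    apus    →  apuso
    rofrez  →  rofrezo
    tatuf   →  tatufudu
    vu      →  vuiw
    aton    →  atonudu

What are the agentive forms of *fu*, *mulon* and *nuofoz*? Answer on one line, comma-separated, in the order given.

The pattern is sibilance of the final sound: -o when the stem ends in a sibilant (*onezoz*, *apus*, *rofrez*); -udu when the stem ends in a non-sibilant consonant (*tatuf*, *aton*); -iw when the stem ends in a vowel (*vamso*, *vu*).
The final sound of *fu* is /u/, which is a vowel, so the suffix is -iw, giving *fuiw*.
*mulon* — final sound /n/ (a non-sibilant consonant) → -udu → *mulonudu*.
The final sound of *nuofoz* is /z/, which is a sibilant, so the suffix is -o, giving *nuofozo*.

fuiw, mulonudu, nuofozo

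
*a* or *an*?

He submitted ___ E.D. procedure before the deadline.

The indefinite article is chosen by the initial *sound* of the following word, not its spelling.
The initialism *E.D.* is read letter by letter; the first letter, E, is pronounced /iː/, which begins with a vowel sound.
So the article is *an*: He submitted an E.D. procedure before the deadline.

an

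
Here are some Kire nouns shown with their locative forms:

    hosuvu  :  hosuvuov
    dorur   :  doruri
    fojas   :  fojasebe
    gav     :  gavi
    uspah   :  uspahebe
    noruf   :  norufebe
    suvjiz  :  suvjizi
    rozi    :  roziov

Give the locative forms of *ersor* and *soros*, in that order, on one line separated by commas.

The alternation tracks the final sound of the stem — -ebe when the stem ends in a voiceless consonant (*fojas*, *uspah*, *noruf*); -i when the stem ends in a voiced consonant (*dorur*, *gav*, *suvjiz*); -ov when the stem ends in a vowel (*hosuvu*, *rozi*).
Since the final sound of *ersor* is /r/ (a voiced consonant), it takes -i, giving *ersori*.
*soros* — final sound /s/ (a voiceless consonant) → -ebe → *sorosebe*.

ersori, sorosebe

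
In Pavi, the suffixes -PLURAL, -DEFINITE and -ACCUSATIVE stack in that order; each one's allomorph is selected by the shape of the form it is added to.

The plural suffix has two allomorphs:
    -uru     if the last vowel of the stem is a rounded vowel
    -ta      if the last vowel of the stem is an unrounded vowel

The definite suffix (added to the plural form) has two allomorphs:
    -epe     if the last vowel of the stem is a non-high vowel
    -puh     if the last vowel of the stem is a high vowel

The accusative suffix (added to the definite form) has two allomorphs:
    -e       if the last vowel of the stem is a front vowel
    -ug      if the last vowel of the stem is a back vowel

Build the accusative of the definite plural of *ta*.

tataepee

*ta* — last vowel /a/ (an unrounded vowel) → -ta → *tata*.
The last vowel of the plural form *tata* is /a/, which is a non-high vowel, so the definite suffix is -epe, giving *tataepe*.
The definite form *tataepe*: last vowel = /e/, a front vowel → -e → *tataepee*.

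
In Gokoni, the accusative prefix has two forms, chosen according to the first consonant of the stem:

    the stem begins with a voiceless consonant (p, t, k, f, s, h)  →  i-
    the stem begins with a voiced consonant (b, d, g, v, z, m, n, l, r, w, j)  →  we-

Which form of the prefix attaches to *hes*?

i-

The first consonant of *hes* is /h/, which is voiceless, so the prefix is i-.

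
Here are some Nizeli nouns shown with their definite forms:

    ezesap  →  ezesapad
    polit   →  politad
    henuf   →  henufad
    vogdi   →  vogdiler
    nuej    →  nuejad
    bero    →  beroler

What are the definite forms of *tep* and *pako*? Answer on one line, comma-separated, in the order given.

tepad, pakoler

The pattern is consonant vs. vowel: -ad when the stem ends in a consonant (*ezesap*, *polit*, *henuf*, *nuej*); -ler when the stem ends in a vowel (*vogdi*, *bero*).
*tep* — final sound /p/ (a consonant) → -ad → *tepad*.
*pako*: final sound = /o/, a vowel → -ler → *pakoler*.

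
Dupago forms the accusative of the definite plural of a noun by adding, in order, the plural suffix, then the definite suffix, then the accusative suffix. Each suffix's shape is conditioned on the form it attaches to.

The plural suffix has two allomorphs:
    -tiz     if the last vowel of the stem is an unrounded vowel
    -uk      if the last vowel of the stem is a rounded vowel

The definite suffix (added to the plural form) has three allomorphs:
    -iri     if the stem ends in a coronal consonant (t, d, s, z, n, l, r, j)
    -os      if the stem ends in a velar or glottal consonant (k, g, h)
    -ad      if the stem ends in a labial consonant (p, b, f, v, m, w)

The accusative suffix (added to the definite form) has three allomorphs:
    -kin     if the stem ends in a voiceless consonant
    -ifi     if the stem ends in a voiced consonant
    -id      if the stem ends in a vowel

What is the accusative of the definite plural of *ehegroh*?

The last vowel of *ehegroh* is /o/, which is a rounded vowel, so the plural suffix is -uk, giving *ehegrohuk*.
The plural form *ehegrohuk*: final consonant = /k/, velar/glottal → -os → *ehegrohukos*.
Since the final sound of the definite form *ehegrohukos* is /s/ (a voiceless consonant), it takes -kin, giving *ehegrohukoskin*.

ehegrohukoskin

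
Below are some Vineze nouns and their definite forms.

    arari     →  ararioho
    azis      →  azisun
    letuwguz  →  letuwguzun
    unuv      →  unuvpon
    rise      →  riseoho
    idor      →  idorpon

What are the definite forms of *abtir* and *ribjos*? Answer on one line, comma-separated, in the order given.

abtirpon, ribjosun

The pattern is sibilance of the final sound: -un when the stem ends in a sibilant (*azis*, *letuwguz*); -pon when the stem ends in a non-sibilant consonant (*unuv*, *idor*); -oho when the stem ends in a vowel (*arari*, *rise*).
*abtir* — final sound /r/ (a non-sibilant consonant) → -pon → *abtirpon*.
Since the final sound of *ribjos* is /s/ (a sibilant), it takes -un, giving *ribjosun*.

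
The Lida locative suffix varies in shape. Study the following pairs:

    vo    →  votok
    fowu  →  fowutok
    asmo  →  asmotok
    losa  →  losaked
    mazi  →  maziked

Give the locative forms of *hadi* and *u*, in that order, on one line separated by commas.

hadiked, utok

Looking at the last vowel of each stem: -tok when the last vowel of the stem is a rounded vowel (*vo*, *fowu*, *asmo*); -ked when the last vowel of the stem is an unrounded vowel (*losa*, *mazi*).
*hadi* — last vowel /i/ (an unrounded vowel) → -ked → *hadiked*.
The last vowel of *u* is /u/, which is a rounded vowel, so the suffix is -tok, giving *utok*.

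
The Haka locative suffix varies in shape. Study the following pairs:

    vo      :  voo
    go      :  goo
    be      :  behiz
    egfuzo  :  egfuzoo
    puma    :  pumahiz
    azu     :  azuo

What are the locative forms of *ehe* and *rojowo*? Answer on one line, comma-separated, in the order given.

The suffix is conditioned by the last vowel: -o when the last vowel of the stem is a rounded vowel (*vo*, *go*, *egfuzo*, *azu*); -hiz when the last vowel of the stem is an unrounded vowel (*be*, *puma*).
*ehe*: last vowel = /e/, an unrounded vowel → -hiz → *ehehiz*.
Since the last vowel of *rojowo* is /o/ (a rounded vowel), it takes -o, giving *rojowoo*.

ehehiz, rojowoo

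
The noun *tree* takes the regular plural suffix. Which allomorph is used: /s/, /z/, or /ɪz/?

The stem *tree* ends in a voiced non-sibilant sound.
The plural suffix surfaces as /ɪz/ after sibilants, /s/ after other voiceless consonants, and /z/ after other voiced sounds.
So the plural -s on *tree* is pronounced /z/.

/z/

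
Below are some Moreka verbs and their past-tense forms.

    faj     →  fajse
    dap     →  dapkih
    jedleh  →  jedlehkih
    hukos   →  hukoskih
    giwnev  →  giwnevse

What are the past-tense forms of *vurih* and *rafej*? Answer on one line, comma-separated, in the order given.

The pattern is voicing of the final consonant: -kih when the stem ends in a voiceless consonant (*dap*, *jedleh*, *hukos*); -se when the stem ends in a voiced consonant (*faj*, *giwnev*).
Since the final consonant of *vurih* is /h/ (voiceless), it takes -kih, giving *vurihkih*.
*rafej* — final consonant /j/ (voiced) → -se → *rafejse*.

vurihkih, rafejse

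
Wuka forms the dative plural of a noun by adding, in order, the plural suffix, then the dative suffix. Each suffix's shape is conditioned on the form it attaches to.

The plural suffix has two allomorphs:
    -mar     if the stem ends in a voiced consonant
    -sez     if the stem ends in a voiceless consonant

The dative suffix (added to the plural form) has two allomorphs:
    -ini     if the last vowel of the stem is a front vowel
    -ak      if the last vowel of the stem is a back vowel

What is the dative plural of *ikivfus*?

The final consonant of *ikivfus* is /s/, which is voiceless, so the plural suffix is -sez, giving *ikivfussez*.
The last vowel of the plural form *ikivfussez* is /e/, which is a front vowel, so the dative suffix is -ini, giving *ikivfussezini*.

ikivfussezini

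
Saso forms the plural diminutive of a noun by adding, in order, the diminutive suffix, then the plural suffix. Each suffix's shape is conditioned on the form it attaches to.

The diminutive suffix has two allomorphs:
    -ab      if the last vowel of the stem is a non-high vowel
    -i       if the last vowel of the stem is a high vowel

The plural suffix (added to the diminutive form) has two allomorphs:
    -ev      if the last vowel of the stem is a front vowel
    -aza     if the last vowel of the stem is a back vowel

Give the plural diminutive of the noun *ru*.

*ru*: last vowel = /u/, a high vowel → -i → *rui*.
The diminutive form *rui* — last vowel /i/ (a front vowel) → -ev → *ruiev*.

ruiev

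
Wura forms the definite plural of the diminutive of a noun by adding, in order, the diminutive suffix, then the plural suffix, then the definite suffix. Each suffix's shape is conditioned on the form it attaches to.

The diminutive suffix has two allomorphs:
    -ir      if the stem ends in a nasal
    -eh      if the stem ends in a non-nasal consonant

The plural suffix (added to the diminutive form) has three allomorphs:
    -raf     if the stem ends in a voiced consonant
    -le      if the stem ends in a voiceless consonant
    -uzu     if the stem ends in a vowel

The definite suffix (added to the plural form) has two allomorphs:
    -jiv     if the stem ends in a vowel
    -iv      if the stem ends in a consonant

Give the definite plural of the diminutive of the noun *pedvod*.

pedvodehlejiv

*pedvod*: final consonant = /d/, non-nasal → -eh → *pedvodeh*.
The diminutive form *pedvodeh* — final sound /h/ (a voiceless consonant) → -le → *pedvodehle*.
The final sound of the plural form *pedvodehle* is /e/, which is a vowel, so the definite suffix is -jiv, giving *pedvodehlejiv*.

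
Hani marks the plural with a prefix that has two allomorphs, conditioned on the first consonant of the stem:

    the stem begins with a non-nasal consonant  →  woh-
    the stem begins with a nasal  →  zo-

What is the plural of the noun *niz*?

*niz* — first consonant /n/ (a nasal) → zo- → *zoniz*.

zoniz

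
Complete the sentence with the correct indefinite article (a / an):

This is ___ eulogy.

a

The indefinite article is chosen by the initial *sound* of the following word, not its spelling.
*eulogy* begins with the sound /juː/ (eu pronounced /juː/) — a consonant sound.
So the article is *a*: This is a eulogy.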